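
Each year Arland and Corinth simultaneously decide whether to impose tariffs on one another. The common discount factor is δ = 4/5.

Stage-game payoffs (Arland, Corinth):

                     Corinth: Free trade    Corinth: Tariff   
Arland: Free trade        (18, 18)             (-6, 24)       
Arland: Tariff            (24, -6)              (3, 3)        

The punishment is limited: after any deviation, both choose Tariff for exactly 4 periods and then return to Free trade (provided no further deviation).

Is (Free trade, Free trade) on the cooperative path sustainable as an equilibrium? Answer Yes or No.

Yes

A one-shot deviation gives 24 now, then 3 for 4 periods, then back to 18.
Gain from deviating: (24−18) today; loss: (18−3) in each of the next 4 periods.
No-deviation condition: (18−3)(δ+…+δ^4) ≥ 24−18, i.e. δ+…+δ^4 ≥ 2/5.
At δ = 4/5: δ+…+δ^4 = 2.3616 ≥ 0.4000.
So cooperation is sustainable.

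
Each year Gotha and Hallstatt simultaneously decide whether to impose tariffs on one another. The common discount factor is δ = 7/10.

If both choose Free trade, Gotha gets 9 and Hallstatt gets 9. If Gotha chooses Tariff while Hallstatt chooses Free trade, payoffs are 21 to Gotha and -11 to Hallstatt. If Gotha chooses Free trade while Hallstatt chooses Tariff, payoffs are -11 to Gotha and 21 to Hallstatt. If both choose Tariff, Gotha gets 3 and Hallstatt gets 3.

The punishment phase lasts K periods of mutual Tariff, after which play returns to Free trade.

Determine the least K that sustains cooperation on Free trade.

6

No profitable deviation requires (9−3)(δ+…+δ^K) ≥ 21−9, i.e. δ+…+δ^K ≥ 2 ≈ 2.0000.
With δ = 7/10, the partial sums are K=1: 0.7000, K=2: 1.1900, K=3: 1.5330, K=4: 1.7731, K=5: 1.9412, K=6: 2.0588.
K = 6 is the first length at which the sum reaches 2.0000.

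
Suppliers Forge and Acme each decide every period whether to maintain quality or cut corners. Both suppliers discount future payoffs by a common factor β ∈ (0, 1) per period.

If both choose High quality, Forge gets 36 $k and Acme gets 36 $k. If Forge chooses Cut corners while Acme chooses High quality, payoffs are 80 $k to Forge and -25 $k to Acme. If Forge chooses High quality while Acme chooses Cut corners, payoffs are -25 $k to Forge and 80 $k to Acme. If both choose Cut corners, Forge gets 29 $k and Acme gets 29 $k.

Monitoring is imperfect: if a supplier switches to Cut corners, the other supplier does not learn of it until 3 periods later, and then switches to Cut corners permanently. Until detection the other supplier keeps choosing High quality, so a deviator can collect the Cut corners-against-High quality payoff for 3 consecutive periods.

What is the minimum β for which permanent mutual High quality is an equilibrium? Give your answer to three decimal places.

0.952

The best deviation is to choose Cut corners for all 3 undetected periods, earning 80 each, then 29 forever once detected.
Deviation value: 80(1−β^3)/(1−β) + 29β^3/(1−β); cooperation value: 36/(1−β).
IC: 36 ≥ 80(1−β^3) + 29β^3 = 80 − 51β^3.
So β^3 ≥ 44/51, giving β ≥ (44/51)^(1/3) ≈ 0.952.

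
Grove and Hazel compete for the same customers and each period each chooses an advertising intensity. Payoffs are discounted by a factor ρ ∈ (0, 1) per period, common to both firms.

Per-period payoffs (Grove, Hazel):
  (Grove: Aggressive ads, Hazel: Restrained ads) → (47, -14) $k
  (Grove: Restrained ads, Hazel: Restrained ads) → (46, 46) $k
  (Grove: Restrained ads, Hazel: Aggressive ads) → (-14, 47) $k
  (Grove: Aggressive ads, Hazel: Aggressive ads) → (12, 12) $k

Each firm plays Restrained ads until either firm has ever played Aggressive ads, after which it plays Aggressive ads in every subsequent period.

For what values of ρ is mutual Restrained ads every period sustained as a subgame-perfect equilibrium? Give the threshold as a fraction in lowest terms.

46/(1−ρ) ≥ 47 + 12ρ/(1−ρ)
46 ≥ 47 − 35ρ
ρ ≥ 1/35.

1/35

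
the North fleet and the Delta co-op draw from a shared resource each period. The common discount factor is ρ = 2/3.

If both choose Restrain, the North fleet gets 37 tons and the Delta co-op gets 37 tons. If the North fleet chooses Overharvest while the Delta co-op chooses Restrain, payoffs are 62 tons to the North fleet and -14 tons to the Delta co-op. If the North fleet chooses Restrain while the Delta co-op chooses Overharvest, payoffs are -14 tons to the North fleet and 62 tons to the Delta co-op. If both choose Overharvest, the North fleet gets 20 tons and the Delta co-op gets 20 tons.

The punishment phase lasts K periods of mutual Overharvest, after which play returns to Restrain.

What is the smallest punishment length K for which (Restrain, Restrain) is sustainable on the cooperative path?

4

Need Σ_{k=1}^{K} ρ^k ≥ (62−37)/(37−20) = 1.4706 at ρ = 2/3.
At K = 3 the sum is 1.4074 < 1.4706; at K = 4 it is 1.6049 ≥ 1.4706.
So the minimum punishment length is K = 4.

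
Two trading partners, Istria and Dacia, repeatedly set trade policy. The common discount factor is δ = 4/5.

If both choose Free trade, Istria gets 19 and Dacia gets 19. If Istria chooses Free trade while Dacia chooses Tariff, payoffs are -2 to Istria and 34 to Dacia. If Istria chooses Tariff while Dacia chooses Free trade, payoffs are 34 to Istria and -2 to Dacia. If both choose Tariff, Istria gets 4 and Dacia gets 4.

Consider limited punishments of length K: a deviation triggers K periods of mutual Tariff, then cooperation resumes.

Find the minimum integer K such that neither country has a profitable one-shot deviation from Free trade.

No profitable deviation requires (19−4)(δ+…+δ^K) ≥ 34−19, i.e. δ+…+δ^K ≥ 1 ≈ 1.0000.
With δ = 4/5, the partial sums are K=1: 0.8000, K=2: 1.4400.
K = 2 is the first length at which the sum reaches 1.0000.

2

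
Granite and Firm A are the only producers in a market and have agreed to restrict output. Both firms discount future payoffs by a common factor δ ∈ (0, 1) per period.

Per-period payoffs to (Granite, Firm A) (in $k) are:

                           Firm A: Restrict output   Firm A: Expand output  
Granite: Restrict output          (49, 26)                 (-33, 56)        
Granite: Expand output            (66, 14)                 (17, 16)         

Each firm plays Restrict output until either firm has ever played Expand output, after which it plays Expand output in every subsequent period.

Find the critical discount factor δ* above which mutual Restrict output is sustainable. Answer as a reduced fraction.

3/4

Granite: cooperation gives 49 each period; deviation gives 66 once then 17 forever.
  49/(1−δ) ≥ 66 + 17δ/(1−δ) ⇒ δ ≥ 17/49.
Firm A: cooperation gives 26 each period; deviation gives 56 once then 16 forever.
  δ ≥ 30/40 = 3/4.
Both must hold, so the binding constraint is Firm A's: δ ≥ 3/4.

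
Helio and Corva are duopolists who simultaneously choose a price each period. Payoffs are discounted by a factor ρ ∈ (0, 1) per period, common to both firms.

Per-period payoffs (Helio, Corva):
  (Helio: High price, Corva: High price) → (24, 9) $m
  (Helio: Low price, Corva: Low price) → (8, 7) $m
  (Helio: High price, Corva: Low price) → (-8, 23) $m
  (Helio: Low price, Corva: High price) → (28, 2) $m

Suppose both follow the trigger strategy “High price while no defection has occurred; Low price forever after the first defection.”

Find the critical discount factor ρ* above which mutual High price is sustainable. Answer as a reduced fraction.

Helio: cooperation gives 24 each period; deviation gives 28 once then 8 forever.
  24/(1−ρ) ≥ 28 + 8ρ/(1−ρ) ⇒ ρ ≥ 4/20 = 1/5.
Corva: cooperation gives 9 each period; deviation gives 23 once then 7 forever.
  ρ ≥ 14/16 = 7/8.
Both must hold, so the binding constraint is Corva's: ρ ≥ 7/8.

7/8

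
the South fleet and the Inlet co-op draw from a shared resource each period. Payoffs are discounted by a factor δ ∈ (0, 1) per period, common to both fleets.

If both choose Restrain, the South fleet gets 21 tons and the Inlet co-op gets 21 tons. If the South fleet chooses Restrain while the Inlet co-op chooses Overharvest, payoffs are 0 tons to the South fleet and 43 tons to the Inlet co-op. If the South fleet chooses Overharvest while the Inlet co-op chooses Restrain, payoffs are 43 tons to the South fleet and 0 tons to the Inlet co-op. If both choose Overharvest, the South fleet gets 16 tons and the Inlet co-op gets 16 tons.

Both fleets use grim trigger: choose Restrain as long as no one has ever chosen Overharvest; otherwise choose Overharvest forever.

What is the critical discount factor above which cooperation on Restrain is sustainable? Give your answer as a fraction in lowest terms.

21/(1−δ) ≥ 43 + 16δ/(1−δ)
21 ≥ 43 − 27δ
δ ≥ 22/27.

22/27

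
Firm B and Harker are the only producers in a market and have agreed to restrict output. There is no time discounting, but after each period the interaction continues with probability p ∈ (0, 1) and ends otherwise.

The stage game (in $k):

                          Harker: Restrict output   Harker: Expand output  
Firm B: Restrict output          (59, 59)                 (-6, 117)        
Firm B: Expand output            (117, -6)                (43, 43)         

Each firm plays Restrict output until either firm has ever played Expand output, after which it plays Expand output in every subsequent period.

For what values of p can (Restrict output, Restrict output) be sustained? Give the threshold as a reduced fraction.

Expected cooperation value is 59 + p·59 + p²·59 + … = 59/(1−p); deviation gives 117 + p·43/(1−p).
59 ≥ 117(1−p) + 43p ⇒ 74p ≥ 58 ⇒ p ≥ 58/74 = 29/37.

29/37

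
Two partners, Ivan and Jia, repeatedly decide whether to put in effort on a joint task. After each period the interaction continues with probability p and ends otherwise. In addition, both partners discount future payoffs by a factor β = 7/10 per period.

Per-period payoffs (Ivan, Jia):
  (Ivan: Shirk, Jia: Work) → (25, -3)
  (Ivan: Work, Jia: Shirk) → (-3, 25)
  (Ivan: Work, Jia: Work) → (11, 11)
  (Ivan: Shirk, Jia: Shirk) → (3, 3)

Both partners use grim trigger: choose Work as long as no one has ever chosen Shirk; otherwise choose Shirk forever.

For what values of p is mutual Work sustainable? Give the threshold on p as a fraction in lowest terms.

Expected continuation weight on next period's payoff is β·p = 7/10·p, which plays the role of the discount factor.
Cooperation requires 7/10·p ≥ (25−11)/(25−3) = 7/11, hence p ≥ 10/11.

10/11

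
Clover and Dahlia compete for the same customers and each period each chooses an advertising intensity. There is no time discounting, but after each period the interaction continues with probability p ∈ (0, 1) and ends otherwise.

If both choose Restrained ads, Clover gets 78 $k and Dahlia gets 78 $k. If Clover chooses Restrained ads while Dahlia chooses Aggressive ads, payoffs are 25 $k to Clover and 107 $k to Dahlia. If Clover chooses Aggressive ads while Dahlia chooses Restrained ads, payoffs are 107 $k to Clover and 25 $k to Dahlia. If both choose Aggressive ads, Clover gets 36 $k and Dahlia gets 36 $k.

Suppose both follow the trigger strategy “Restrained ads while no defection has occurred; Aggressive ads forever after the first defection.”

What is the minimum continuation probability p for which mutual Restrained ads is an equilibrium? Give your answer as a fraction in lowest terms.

29/71

With no time discounting, the continuation probability p plays the role of the discount factor.
Grim-trigger IC: 78/(1−p) ≥ 107 + 36p/(1−p) ⇒ p ≥ (107−78)/(107−36) = 29/71.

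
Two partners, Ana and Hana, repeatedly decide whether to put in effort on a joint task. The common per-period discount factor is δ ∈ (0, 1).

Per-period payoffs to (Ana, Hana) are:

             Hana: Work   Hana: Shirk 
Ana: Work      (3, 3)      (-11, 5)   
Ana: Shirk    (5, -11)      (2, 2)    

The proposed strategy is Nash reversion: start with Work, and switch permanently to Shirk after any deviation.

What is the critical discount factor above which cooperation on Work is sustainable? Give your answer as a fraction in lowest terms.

2/3

Under grim trigger the critical discount factor is (T−C)/(T−P) with T = 5, C = 3, P = 2.
δ* = (5−3)/(5−2) = 2/3.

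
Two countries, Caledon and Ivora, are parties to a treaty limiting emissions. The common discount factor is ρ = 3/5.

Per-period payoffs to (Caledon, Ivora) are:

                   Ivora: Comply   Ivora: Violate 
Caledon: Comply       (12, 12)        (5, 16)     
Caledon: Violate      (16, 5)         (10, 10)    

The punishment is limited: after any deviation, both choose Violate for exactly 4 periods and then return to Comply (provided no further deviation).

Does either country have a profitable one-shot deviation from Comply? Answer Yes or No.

Comparing payoff streams over the 5 periods until play realigns: cooperate → 12(1+ρ+…+ρ^4); deviate → 16 + 10(ρ+…+ρ^4).
Cooperation is sustained iff (12−10)(ρ+…+ρ^4) ≥ 16−12.
ρ+…+ρ^4 = 3/5·(1−(3/5)^4)/(1−3/5) = 1.3056, and (16−12)/(12−10) = 2.0000.
1.3056 < 2.0000, so cooperation is not sustainable.

Yes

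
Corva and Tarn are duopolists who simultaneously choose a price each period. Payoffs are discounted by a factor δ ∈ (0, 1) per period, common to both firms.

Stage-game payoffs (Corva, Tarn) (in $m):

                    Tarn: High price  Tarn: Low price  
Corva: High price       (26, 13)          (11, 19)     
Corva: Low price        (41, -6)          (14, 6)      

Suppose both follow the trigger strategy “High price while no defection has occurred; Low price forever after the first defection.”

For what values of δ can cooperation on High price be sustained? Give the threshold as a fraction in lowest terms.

Corva: cooperation gives 26 each period; deviation gives 41 once then 14 forever.
  26/(1−δ) ≥ 41 + 14δ/(1−δ) ⇒ δ ≥ 15/27 = 5/9.
Tarn: cooperation gives 13 each period; deviation gives 19 once then 6 forever.
  δ ≥ 6/13.
Both must hold, so the binding constraint is Corva's: δ ≥ 5/9.

5/9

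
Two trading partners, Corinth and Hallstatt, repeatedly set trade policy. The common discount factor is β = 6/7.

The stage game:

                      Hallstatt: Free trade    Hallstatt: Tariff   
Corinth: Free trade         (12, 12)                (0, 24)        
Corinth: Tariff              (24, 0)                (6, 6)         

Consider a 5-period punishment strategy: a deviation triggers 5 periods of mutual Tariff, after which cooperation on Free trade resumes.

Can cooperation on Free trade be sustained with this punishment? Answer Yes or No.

A one-shot deviation gives 24 now, then 6 for 5 periods, then back to 12.
Gain from deviating: (24−12) today; loss: (12−6) in each of the next 5 periods.
No-deviation condition: (12−6)(β+…+β^5) ≥ 24−12, i.e. β+…+β^5 ≥ 2.
At β = 6/7: β+…+β^5 = 3.2240 ≥ 2.0000.
So cooperation is sustainable.

Yes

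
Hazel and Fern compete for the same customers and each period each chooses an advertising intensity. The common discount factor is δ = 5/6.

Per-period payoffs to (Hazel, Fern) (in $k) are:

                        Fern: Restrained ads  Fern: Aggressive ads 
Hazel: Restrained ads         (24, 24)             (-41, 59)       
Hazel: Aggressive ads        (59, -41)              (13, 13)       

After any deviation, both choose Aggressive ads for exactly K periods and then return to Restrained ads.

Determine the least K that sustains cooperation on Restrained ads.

Need Σ_{k=1}^{K} δ^k ≥ (59−24)/(24−13) = 3.1818 at δ = 5/6.
At K = 5 the sum is 2.9906 < 3.1818; at K = 6 it is 3.3255 ≥ 3.1818.
So the minimum punishment length is K = 6.

6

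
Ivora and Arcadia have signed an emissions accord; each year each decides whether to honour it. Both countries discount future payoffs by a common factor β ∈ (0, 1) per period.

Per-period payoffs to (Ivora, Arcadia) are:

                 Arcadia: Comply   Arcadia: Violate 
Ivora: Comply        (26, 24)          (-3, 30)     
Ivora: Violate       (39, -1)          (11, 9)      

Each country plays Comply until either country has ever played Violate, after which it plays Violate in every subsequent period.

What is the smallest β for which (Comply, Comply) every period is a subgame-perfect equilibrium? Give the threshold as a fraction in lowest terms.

13/28

For Ivora: deviation gain 39−26 = 13, per-period punishment loss 26−11 = 15. IC gives β ≥ 13/28.
For Arcadia: gain 6, loss 15 per period, so β ≥ 6/21 = 2/7.
The tighter constraint is Ivora's, so cooperation needs β ≥ 13/28.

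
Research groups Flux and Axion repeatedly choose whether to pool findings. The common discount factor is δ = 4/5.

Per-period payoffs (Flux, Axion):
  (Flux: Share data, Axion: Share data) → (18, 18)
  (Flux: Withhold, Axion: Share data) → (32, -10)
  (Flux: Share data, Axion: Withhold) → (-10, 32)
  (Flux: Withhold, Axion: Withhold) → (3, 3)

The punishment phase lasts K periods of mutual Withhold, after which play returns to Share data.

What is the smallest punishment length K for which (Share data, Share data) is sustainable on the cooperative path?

2

No profitable deviation requires (18−3)(δ+…+δ^K) ≥ 32−18, i.e. δ+…+δ^K ≥ 14/15 ≈ 0.9333.
With δ = 4/5, the partial sums are K=1: 0.8000, K=2: 1.4400.
K = 2 is the first length at which the sum reaches 0.9333.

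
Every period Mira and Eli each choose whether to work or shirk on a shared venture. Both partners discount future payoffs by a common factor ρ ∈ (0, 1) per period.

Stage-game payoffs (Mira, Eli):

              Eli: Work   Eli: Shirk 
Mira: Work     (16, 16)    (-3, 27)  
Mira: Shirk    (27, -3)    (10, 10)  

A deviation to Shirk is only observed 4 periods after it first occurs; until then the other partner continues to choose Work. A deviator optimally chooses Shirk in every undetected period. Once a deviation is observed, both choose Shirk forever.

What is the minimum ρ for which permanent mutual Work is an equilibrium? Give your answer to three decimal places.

0.897

A deviator earns 27 for 4 periods, then 10 forever; cooperating earns 16 forever. Multiplying the IC by (1−ρ):
16 ≥ 27(1−ρ^4) + 10ρ^4, so 17·ρ^4 ≥ 11 and ρ^4 ≥ 11/17.
ρ ≥ (11/17)^(1/4) ≈ 0.897.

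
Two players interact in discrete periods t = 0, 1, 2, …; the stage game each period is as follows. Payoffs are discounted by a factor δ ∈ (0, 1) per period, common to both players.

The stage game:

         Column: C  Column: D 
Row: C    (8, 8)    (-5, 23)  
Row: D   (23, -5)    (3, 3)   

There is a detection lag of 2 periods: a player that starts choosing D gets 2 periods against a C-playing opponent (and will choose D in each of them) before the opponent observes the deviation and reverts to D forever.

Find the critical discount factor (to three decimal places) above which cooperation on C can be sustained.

Deviating for the 2 undetected periods gains 23−8 = 15 per period over cooperation, then loses 8−3 = 5 per period forever once punishment starts.
Gain: 15(1 + δ + … + δ^1); loss: 5·δ^2/(1−δ).
No profitable deviation ⇔ 15(1−δ^2) ≤ 5·δ^2, i.e. δ^2 ≥ 15/(15+5) = 3/4.
Hence δ ≥ (3/4)^(1/2) ≈ 0.866.

0.866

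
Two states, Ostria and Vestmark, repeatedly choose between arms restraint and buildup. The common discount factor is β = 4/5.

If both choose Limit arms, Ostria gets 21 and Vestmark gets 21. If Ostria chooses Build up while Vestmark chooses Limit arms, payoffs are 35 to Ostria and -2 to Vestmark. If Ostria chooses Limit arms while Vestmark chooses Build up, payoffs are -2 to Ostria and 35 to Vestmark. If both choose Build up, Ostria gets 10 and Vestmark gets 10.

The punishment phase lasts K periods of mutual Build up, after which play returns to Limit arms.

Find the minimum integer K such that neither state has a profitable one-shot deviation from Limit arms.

No profitable deviation requires (21−10)(β+…+β^K) ≥ 35−21, i.e. β+…+β^K ≥ 14/11 ≈ 1.2727.
With β = 4/5, the partial sums are K=1: 0.8000, K=2: 1.4400.
K = 2 is the first length at which the sum reaches 1.2727.

2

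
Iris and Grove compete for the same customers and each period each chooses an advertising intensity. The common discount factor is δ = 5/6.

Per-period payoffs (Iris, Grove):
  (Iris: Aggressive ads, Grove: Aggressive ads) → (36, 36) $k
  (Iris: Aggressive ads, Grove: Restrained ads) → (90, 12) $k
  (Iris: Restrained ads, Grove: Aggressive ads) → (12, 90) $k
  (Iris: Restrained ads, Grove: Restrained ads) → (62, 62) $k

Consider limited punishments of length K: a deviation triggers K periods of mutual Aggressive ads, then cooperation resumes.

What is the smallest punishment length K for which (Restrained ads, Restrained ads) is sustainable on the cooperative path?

2

No profitable deviation requires (62−36)(δ+…+δ^K) ≥ 90−62, i.e. δ+…+δ^K ≥ 14/13 ≈ 1.0769.
With δ = 5/6, the partial sums are K=1: 0.8333, K=2: 1.5278.
K = 2 is the first length at which the sum reaches 1.0769.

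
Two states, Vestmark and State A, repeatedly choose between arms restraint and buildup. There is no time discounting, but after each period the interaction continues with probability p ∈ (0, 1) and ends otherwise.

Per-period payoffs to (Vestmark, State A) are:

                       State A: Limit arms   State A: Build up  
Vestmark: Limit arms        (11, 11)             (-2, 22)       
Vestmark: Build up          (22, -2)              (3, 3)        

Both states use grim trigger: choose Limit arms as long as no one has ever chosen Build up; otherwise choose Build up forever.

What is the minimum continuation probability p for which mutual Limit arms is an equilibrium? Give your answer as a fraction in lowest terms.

Expected cooperation value is 11 + p·11 + p²·11 + … = 11/(1−p); deviation gives 22 + p·3/(1−p).
11 ≥ 22(1−p) + 3p ⇒ 19p ≥ 11 ⇒ p ≥ 11/19.

11/19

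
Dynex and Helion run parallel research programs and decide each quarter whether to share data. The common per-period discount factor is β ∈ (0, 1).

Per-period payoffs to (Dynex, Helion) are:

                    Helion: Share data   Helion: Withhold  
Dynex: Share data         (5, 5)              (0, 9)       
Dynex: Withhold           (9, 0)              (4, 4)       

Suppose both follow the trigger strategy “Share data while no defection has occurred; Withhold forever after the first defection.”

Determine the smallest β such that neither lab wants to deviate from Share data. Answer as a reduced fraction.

Under grim trigger the critical discount factor is (T−C)/(T−P) with T = 9, C = 5, P = 4.
β* = (9−5)/(9−4) = 4/5.

4/5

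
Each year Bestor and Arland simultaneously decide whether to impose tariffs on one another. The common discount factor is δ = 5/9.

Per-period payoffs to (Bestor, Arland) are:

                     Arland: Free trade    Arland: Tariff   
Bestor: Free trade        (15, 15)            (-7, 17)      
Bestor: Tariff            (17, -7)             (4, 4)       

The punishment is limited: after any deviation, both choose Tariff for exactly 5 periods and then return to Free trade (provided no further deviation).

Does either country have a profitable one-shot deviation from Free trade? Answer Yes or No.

Comparing payoff streams over the 6 periods until play realigns: cooperate → 15(1+δ+…+δ^5); deviate → 17 + 4(δ+…+δ^5).
Cooperation is sustained iff (15−4)(δ+…+δ^5) ≥ 17−15.
δ+…+δ^5 = 5/9·(1−(5/9)^5)/(1−5/9) = 1.1838, and (17−15)/(15−4) = 0.1818.
1.1838 ≥ 0.1818, so cooperation is sustainable.

No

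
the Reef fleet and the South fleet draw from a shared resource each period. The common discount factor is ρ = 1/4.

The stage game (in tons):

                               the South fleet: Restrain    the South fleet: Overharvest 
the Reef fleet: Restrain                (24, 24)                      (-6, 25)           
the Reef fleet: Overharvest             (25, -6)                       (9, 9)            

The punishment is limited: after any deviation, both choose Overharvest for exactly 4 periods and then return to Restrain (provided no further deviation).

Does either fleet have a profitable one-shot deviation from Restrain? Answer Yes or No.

No

A one-shot deviation gives 25 now, then 9 for 4 periods, then back to 24.
Gain from deviating: (25−24) today; loss: (24−9) in each of the next 4 periods.
No-deviation condition: (24−9)(ρ+…+ρ^4) ≥ 25−24, i.e. ρ+…+ρ^4 ≥ 1/15.
At ρ = 1/4: ρ+…+ρ^4 = 0.3320 ≥ 0.0667.
So cooperation is sustainable.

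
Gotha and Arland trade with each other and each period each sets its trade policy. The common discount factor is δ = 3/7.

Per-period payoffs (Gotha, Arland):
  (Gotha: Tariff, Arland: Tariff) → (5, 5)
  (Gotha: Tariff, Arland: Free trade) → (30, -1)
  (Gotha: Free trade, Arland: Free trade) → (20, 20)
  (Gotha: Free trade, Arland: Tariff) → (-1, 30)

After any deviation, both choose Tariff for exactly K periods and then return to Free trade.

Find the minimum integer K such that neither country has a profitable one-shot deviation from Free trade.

3

Need Σ_{k=1}^{K} δ^k ≥ (30−20)/(20−5) = 0.6667 at δ = 3/7.
At K = 2 the sum is 0.6122 < 0.6667; at K = 3 it is 0.6910 ≥ 0.6667.
So the minimum punishment length is K = 3.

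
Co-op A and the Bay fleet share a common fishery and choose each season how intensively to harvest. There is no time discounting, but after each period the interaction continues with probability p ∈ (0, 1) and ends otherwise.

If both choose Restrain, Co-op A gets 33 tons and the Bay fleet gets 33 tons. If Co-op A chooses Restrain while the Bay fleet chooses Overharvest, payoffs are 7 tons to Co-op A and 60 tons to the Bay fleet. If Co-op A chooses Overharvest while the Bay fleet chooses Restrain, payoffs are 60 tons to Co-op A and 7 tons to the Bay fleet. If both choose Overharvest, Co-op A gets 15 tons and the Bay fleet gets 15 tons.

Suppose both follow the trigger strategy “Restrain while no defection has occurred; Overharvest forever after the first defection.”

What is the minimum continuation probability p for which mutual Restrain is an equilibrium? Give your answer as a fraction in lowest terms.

With no time discounting, the continuation probability p plays the role of the discount factor.
Grim-trigger IC: 33/(1−p) ≥ 60 + 15p/(1−p) ⇒ p ≥ (60−33)/(60−15) = 3/5.

3/5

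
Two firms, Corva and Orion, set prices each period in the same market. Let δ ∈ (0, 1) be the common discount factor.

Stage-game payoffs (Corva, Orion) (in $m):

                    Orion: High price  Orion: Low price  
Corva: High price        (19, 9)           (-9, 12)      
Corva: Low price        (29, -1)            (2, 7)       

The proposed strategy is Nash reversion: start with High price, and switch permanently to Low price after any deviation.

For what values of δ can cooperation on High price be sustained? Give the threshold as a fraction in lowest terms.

3/5

Corva's threshold: (29−19)/(29−2) = 10/27.
Orion's threshold: (12−9)/(12−7) = 3/5.
10/27 < 3/5, so Orion binds and δ* = 3/5.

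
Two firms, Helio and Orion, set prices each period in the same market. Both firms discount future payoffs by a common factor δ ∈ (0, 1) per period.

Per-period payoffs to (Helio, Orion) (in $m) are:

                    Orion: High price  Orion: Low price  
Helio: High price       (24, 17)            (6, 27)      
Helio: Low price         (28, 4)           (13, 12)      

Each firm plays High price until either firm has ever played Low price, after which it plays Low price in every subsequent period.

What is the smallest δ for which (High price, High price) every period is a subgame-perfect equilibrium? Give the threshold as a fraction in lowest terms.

For Helio: deviation gain 28−24 = 4, per-period punishment loss 24−13 = 11. IC gives δ ≥ 4/15.
For Orion: gain 10, loss 5 per period, so δ ≥ 10/15 = 2/3.
The tighter constraint is Orion's, so cooperation needs δ ≥ 2/3.

2/3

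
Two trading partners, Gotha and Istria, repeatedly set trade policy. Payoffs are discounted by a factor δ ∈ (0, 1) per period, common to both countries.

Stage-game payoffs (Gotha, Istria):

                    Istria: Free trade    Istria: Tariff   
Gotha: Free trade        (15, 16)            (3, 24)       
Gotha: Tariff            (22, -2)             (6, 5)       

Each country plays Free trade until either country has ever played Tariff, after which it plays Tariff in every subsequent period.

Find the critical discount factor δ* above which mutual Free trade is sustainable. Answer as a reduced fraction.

7/16

Gotha's threshold: (22−15)/(22−6) = 7/16.
Istria's threshold: (24−16)/(24−5) = 8/19.
7/16 > 8/19, so Gotha binds and δ* = 7/16.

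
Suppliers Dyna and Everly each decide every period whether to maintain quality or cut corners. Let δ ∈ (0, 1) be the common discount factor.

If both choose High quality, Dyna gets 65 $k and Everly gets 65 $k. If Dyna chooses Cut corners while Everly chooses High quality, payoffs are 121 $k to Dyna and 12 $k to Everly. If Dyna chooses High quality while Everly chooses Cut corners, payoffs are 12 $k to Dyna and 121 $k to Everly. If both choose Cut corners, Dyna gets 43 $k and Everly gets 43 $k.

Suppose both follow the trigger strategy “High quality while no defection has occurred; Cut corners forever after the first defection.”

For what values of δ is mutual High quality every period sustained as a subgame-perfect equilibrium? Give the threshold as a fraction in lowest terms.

One-period gain from deviating is 121 − 65 = 56. The loss is 65 − 43 = 22 in every subsequent period, with present value 22·δ/(1−δ).
Deviation is unprofitable when 22·δ/(1−δ) ≥ 56, i.e. δ/(1−δ) ≥ 28/11.
Equivalently δ ≥ 56/(56+22) = 28/39.

28/39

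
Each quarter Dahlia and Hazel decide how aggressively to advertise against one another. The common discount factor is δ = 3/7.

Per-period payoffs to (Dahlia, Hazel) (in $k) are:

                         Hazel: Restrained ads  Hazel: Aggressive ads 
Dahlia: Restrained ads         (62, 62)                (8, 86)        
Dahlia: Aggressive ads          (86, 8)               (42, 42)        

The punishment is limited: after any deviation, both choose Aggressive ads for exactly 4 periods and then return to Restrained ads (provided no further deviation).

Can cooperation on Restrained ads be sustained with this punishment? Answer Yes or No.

Comparing payoff streams over the 5 periods until play realigns: cooperate → 62(1+δ+…+δ^4); deviate → 86 + 42(δ+…+δ^4).
Cooperation is sustained iff (62−42)(δ+…+δ^4) ≥ 86−62.
δ+…+δ^4 = 3/7·(1−(3/7)^4)/(1−3/7) = 0.7247, and (86−62)/(62−42) = 1.2000.
0.7247 < 1.2000, so cooperation is not sustainable.

No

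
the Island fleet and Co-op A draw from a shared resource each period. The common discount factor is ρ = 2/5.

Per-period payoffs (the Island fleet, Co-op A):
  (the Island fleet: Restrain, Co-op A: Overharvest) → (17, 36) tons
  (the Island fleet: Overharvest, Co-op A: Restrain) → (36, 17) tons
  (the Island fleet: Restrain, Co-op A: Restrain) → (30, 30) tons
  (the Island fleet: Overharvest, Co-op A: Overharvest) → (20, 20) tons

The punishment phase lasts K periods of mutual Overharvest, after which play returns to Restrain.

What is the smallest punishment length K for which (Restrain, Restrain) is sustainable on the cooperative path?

No profitable deviation requires (30−20)(ρ+…+ρ^K) ≥ 36−30, i.e. ρ+…+ρ^K ≥ 3/5 ≈ 0.6000.
With ρ = 2/5, the partial sums are K=1: 0.4000, K=2: 0.5600, K=3: 0.6240.
K = 3 is the first length at which the sum reaches 0.6000.

3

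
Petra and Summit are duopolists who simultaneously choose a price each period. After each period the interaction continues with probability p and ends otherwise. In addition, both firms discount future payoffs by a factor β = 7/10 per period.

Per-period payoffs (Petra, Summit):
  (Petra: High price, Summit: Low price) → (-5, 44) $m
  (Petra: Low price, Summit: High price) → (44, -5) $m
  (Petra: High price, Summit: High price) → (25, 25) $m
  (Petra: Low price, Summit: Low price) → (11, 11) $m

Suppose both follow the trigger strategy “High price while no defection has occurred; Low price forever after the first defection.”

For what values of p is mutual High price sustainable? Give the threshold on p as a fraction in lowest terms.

190/231

With continuation probability p and discount β, the effective per-period discount factor is βp.
Grim-trigger IC: βp ≥ (44−25)/(44−11) = 19/33.
So p ≥ (19/33)/(7/10) = 190/231.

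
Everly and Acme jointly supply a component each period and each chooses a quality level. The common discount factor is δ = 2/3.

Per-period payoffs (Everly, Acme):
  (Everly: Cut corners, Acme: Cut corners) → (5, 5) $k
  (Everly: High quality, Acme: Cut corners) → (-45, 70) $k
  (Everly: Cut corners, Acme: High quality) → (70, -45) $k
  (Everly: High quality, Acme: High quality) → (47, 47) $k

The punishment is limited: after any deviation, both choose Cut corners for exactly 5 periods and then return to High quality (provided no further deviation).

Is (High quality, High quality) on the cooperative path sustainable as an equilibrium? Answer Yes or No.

IC: δ+…+δ^5 ≥ (70−47)/(47−5) = 23/42.
At δ = 2/3: partial sum = 1.7366 ≥ 0.5476. Cooperation sustainable.

Yes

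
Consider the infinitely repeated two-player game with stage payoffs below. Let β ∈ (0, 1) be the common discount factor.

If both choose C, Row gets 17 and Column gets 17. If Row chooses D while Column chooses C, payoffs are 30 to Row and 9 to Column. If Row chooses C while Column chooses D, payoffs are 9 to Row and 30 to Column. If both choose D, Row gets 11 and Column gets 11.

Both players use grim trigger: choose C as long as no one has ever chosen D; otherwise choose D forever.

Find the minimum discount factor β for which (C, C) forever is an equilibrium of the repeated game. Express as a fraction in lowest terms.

13/19

Cooperation forever yields 17 each period: 17/(1−β).
Deviating yields 30 once, then 11 forever: 30 + 11β/(1−β).
No profitable deviation requires 17/(1−β) ≥ 30 + 11β/(1−β).
Multiplying by (1−β): 17 ≥ 30(1−β) + 11β = 30 − 19β.
So 19β ≥ 13, i.e. β ≥ 13/19.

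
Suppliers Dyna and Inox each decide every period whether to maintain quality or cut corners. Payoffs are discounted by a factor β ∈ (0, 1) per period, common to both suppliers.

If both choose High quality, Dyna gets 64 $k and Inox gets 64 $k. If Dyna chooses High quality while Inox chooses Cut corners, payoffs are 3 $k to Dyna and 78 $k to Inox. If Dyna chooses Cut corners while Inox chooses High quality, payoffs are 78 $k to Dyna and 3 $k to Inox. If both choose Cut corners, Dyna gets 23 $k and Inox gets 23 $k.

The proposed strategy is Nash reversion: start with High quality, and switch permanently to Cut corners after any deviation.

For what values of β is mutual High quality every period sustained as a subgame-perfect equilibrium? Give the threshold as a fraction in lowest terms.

Under grim trigger the critical discount factor is (T−C)/(T−P) with T = 78, C = 64, P = 23.
β* = (78−64)/(78−23) = 14/55.

14/55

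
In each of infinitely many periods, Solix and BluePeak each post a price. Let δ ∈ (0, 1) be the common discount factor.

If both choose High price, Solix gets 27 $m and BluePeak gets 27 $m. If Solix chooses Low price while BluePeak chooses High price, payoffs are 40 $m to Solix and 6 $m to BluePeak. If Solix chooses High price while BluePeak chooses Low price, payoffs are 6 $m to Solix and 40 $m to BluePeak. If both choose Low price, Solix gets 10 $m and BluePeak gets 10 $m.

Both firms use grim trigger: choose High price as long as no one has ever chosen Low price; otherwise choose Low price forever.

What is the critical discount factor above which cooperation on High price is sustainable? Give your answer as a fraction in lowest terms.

13/30

One-period gain from deviating is 40 − 27 = 13. The loss is 27 − 10 = 17 in every subsequent period, with present value 17·δ/(1−δ).
Deviation is unprofitable when 17·δ/(1−δ) ≥ 13, i.e. δ/(1−δ) ≥ 13/17.
Equivalently δ ≥ 13/(13+17) = 13/30.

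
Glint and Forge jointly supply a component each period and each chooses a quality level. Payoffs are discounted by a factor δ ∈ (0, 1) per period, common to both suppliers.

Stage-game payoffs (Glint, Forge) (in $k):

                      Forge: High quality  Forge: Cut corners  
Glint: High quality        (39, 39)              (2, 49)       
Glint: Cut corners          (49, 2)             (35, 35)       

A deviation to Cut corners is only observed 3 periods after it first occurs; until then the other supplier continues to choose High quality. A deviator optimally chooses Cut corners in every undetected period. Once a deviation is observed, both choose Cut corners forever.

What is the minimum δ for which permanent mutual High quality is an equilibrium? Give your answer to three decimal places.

A deviator earns 49 for 3 periods, then 35 forever; cooperating earns 39 forever. Multiplying the IC by (1−δ):
39 ≥ 49(1−δ^3) + 35δ^3, so 14·δ^3 ≥ 10 and δ^3 ≥ 5/7.
δ ≥ (5/7)^(1/3) ≈ 0.894.

0.894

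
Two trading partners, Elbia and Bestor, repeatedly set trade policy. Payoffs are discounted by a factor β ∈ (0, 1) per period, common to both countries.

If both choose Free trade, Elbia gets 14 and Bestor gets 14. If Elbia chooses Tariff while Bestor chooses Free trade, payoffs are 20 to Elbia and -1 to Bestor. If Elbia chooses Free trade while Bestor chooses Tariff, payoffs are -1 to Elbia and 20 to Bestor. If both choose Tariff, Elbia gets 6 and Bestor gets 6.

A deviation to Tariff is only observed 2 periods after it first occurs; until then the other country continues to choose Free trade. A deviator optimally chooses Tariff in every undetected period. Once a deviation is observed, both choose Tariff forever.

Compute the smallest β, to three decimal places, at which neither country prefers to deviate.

0.655

Deviating for the 2 undetected periods gains 20−14 = 6 per period over cooperation, then loses 14−6 = 8 per period forever once punishment starts.
Gain: 6(1 + β + … + β^1); loss: 8·β^2/(1−β).
No profitable deviation ⇔ 6(1−β^2) ≤ 8·β^2, i.e. β^2 ≥ 6/(6+8) = 3/7.
Hence β ≥ (3/7)^(1/2) ≈ 0.655.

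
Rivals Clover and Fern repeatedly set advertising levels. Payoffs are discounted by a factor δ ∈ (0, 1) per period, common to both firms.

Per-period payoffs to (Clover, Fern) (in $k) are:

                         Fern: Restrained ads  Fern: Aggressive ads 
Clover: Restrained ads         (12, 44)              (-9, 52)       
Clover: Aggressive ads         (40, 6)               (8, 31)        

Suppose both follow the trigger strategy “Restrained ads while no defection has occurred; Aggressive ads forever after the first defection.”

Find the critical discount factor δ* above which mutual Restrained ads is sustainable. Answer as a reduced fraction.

7/8

Clover: cooperation gives 12 each period; deviation gives 40 once then 8 forever.
  12/(1−δ) ≥ 40 + 8δ/(1−δ) ⇒ δ ≥ 28/32 = 7/8.
Fern: cooperation gives 44 each period; deviation gives 52 once then 31 forever.
  δ ≥ 8/21.
Both must hold, so the binding constraint is Clover's: δ ≥ 7/8.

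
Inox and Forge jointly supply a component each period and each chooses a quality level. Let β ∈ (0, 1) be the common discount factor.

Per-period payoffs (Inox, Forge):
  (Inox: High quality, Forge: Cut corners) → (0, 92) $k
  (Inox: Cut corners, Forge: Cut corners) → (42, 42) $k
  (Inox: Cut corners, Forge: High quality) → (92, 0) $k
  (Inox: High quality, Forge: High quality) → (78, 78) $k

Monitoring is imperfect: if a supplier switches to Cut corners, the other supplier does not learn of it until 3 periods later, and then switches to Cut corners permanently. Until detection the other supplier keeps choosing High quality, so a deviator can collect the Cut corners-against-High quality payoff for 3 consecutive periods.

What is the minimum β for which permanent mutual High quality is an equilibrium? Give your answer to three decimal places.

0.654

Deviating for the 3 undetected periods gains 92−78 = 14 per period over cooperation, then loses 78−42 = 36 per period forever once punishment starts.
Gain: 14(1 + β + … + β^2); loss: 36·β^3/(1−β).
No profitable deviation ⇔ 14(1−β^3) ≤ 36·β^3, i.e. β^3 ≥ 14/(14+36) = 7/25.
Hence β ≥ (7/25)^(1/3) ≈ 0.654.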